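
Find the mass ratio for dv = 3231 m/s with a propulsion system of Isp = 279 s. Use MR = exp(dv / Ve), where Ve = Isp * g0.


Ve = 279 * 9.81 = 2736.99 m/s
MR = exp(3231 / 2736.99) = 3.256

3.256


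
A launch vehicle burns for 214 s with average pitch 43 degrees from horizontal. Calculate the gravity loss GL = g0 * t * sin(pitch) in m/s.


GL = 9.81 * 214 * sin(43 deg) = 1432 m/s

1432 m/s


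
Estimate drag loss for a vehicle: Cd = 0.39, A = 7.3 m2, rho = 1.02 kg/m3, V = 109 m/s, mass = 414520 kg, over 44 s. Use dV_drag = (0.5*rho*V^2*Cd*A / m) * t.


D = 0.5 * 1.02 * 109^2 * 0.39 * 7.3 = 17250.86 N
a = 17250.86 / 414520 = 0.0416 m/s2
dV = 0.0416 * 44 = 1.8 m/s

1.8 m/s


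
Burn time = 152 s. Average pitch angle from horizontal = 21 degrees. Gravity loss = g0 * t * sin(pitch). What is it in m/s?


GL = 9.81 * 152 * sin(21 deg) = 534 m/s

534 m/s


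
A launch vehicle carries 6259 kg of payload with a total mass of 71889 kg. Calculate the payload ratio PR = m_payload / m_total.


PR = 6259 / 71889 = 0.0871

0.0871


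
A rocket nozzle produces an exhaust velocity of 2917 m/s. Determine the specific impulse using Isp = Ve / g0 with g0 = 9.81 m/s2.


Isp = Ve / g0 = 2917 / 9.81 = 297.3 s

297.3 s


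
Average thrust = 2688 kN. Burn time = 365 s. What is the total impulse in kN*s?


It = 2688 * 365 = 981120 kN*s

981120 kN*s


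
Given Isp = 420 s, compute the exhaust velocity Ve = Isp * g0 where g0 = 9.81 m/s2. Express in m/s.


Ve = Isp * g0 = 420 * 9.81 = 4120.2 m/s

4120.2 m/s


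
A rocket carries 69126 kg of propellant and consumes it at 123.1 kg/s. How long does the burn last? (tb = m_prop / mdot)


tb = 69126 / 123.1 = 561.5 s

561.5 s


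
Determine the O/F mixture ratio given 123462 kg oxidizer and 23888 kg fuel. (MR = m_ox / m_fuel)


MR = 123462 / 23888 = 5.17

5.17


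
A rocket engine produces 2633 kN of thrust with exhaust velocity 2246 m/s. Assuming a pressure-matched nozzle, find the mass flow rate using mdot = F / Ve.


mdot = F / Ve = 2633000 / 2246 = 1172.3 kg/s

1172.3 kg/s


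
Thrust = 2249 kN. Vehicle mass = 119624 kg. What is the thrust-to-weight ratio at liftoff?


TWR = 2249000 / (119624 * 9.81) = 1.92

1.92


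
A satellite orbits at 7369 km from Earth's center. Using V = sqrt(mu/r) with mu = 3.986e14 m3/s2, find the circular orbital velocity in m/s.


V = sqrt(3.986e14 / 7369000) = 7355 m/s

7355 m/s


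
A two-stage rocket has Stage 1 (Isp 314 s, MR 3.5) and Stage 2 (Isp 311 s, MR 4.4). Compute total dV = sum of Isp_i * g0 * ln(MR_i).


dV1 = 314 * 9.81 * ln(3.5) = 3858.9 m/s
dV2 = 311 * 9.81 * ln(4.4) = 4520.2 m/s
Total dV = 3858.9 + 4520.2 = 8379.1 m/s ~ 8379 m/s

8379 m/s


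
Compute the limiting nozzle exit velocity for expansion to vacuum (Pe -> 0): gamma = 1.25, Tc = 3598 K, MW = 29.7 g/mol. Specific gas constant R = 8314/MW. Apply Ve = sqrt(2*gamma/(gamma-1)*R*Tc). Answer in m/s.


R = 8314 / 29.7 = 279.93 J/(kg.K)
Ve = sqrt(2 * 1.25 / (1.25 - 1) * 279.93 * 3598) = 3174 m/s

3174 m/s


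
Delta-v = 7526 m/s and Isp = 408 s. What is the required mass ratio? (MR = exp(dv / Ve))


Ve = 408 * 9.81 = 4002.48 m/s
MR = exp(7526 / 4002.48) = 6.556

6.556


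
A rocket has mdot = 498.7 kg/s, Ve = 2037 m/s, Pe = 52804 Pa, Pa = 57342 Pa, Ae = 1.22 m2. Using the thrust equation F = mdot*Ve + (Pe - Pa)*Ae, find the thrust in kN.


F = 498.7 * 2037 + (52804 - 57342) * 1.22 = 1.0103e+06 N = 1010.3 kN

1010.3 kN


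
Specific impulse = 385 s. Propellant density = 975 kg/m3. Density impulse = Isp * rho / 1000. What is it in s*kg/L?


rho*Isp = 385 * 975 / 1000 = 375 s*kg/L

375 s*kg/L


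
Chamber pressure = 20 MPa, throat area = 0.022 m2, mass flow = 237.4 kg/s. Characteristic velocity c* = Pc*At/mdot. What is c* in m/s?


c* = 20e6 * 0.022 / 237.4 = 1853 m/s

1853 m/s


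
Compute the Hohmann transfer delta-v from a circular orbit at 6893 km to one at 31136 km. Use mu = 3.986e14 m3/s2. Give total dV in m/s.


V1 = sqrt(mu/r1) = 7604.39 m/s
dV1 = V1*(sqrt(2*r2/(r1+r2)) - 1) = 2126.52 m/s
V2 = sqrt(mu/r2) = 3577.97 m/s
dV2 = V2*(1 - sqrt(2*r1/(r1+r2))) = 1423.71 m/s
Total dV = 3550 m/s

3550 m/s


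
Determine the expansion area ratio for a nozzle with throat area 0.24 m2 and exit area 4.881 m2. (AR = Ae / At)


AR = 4.881 / 0.24 = 20.3

20.3


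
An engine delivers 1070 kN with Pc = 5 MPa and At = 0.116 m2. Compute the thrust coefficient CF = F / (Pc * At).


CF = 1070000 / (5e6 * 0.116) = 1.84

1.84


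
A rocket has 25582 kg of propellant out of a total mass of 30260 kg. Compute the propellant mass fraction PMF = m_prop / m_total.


PMF = 25582 / 30260 = 0.845

0.845


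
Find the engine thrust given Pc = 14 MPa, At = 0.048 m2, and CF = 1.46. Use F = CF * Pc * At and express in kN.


F = 1.46 * 14e6 * 0.048 = 981120.0 N = 981.1 kN

981.1 kN


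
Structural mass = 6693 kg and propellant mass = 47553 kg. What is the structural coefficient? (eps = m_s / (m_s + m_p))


eps = 6693 / (6693 + 47553) = 0.1234

0.1234


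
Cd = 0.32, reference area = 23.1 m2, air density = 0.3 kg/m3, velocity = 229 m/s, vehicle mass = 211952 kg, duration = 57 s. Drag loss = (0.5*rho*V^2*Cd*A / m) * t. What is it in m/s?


D = 0.5 * 0.3 * 229^2 * 0.32 * 23.1 = 58146.58 N
a = 58146.58 / 211952 = 0.2743 m/s2
dV = 0.2743 * 57 = 15.6 m/s

15.6 m/s


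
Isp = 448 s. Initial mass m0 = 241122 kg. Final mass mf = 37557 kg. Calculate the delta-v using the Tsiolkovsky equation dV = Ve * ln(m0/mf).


Ve = 448 * 9.81 = 4394.88 m/s
dV = 4394.88 * ln(241122/37557) = 8172 m/s

8172 m/s


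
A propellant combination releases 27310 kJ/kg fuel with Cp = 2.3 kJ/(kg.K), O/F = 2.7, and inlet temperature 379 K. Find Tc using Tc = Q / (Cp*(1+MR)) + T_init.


Tc = 27310 / (2.3 * (1 + 2.7)) + 379 = 3588 K

3588 K


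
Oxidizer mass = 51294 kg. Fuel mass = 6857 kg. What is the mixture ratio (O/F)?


MR = 51294 / 6857 = 7.48

7.48


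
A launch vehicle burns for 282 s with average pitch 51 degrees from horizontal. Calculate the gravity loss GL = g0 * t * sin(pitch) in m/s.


GL = 9.81 * 282 * sin(51 deg) = 2150 m/s

2150 m/s


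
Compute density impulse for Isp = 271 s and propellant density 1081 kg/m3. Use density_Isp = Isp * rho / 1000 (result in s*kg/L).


rho*Isp = 271 * 1081 / 1000 = 293 s*kg/L

293 s*kg/L


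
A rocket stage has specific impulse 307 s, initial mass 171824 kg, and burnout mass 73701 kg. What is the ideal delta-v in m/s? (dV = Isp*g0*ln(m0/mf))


Ve = 307 * 9.81 = 3011.67 m/s
dV = 3011.67 * ln(171824/73701) = 2549 m/s

2549 m/s


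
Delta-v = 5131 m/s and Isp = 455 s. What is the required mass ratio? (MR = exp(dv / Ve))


Ve = 455 * 9.81 = 4463.55 m/s
MR = exp(5131 / 4463.55) = 3.157

3.157


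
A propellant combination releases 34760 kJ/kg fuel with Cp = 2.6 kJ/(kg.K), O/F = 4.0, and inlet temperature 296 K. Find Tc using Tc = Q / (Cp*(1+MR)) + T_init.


Tc = 34760 / (2.6 * (1 + 4.0)) + 296 = 2970 K

2970 K


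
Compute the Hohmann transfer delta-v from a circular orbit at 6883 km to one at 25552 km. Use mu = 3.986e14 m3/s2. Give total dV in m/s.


V1 = sqrt(mu/r1) = 7609.91 m/s
dV1 = V1*(sqrt(2*r2/(r1+r2)) - 1) = 1942.22 m/s
V2 = sqrt(mu/r2) = 3949.63 m/s
dV2 = V2*(1 - sqrt(2*r1/(r1+r2))) = 1376.55 m/s
Total dV = 3319 m/s

3319 m/s


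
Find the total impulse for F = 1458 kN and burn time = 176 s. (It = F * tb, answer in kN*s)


It = 1458 * 176 = 256608 kN*s

256608 kN*s


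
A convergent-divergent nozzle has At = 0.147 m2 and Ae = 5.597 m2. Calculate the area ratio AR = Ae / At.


AR = 5.597 / 0.147 = 38.1

38.1


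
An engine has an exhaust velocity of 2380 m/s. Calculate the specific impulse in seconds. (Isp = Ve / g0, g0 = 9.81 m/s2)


Isp = Ve / g0 = 2380 / 9.81 = 242.6 s

242.6 s


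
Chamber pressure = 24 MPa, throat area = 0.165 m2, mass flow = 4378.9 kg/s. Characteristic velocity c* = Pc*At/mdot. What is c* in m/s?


c* = 24e6 * 0.165 / 4378.9 = 904 m/s

904 m/s


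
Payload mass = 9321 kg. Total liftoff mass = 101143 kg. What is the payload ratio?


PR = 9321 / 101143 = 0.0922

0.0922


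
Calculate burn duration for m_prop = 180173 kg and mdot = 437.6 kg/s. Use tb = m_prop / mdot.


tb = 180173 / 437.6 = 411.7 s

411.7 s


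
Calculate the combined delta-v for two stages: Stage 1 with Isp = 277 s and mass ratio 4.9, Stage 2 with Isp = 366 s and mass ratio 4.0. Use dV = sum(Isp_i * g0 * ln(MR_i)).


dV1 = 277 * 9.81 * ln(4.9) = 4318.5 m/s
dV2 = 366 * 9.81 * ln(4.0) = 4977.4 m/s
Total dV = 4318.5 + 4977.4 = 9295.9 m/s ~ 9296 m/s

9296 m/s


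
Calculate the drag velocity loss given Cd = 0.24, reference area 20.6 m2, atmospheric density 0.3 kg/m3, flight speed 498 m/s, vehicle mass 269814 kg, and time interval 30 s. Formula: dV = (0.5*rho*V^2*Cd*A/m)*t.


D = 0.5 * 0.3 * 498^2 * 0.24 * 20.6 = 183919.77 N
a = 183919.77 / 269814 = 0.6817 m/s2
dV = 0.6817 * 30 = 20.4 m/s

20.4 m/s


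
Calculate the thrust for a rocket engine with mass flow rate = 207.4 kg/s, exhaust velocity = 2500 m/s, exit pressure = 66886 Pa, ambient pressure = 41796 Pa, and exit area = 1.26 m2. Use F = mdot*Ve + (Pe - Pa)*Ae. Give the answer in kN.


F = 207.4 * 2500 + (66886 - 41796) * 1.26 = 550113.0 N = 550.1 kN

550.1 kN


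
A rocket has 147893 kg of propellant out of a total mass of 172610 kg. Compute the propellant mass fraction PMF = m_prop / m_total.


PMF = 147893 / 172610 = 0.857

0.857


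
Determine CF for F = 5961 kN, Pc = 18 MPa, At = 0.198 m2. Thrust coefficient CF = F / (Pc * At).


CF = 5961000 / (18e6 * 0.198) = 1.67

1.67


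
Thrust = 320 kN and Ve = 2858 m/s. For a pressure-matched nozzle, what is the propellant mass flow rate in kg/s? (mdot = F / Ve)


mdot = F / Ve = 320000 / 2858 = 112.0 kg/s

112.0 kg/s


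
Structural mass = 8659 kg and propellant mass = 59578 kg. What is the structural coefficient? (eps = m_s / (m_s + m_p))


eps = 8659 / (8659 + 59578) = 0.1269

0.1269


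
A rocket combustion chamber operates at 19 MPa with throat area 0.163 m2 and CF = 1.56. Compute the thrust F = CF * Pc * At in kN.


F = 1.56 * 19e6 * 0.163 = 4.8313e+06 N = 4831.3 kN

4831.3 kN


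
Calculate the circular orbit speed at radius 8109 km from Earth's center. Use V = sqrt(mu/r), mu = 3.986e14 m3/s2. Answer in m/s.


V = sqrt(3.986e14 / 8109000) = 7011 m/s

7011 m/s


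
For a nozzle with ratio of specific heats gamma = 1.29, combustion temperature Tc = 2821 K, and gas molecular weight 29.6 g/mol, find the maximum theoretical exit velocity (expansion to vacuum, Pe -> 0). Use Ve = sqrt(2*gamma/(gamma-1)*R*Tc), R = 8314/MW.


R = 8314 / 29.6 = 280.88 J/(kg.K)
Ve = sqrt(2 * 1.29 / (1.29 - 1) * 280.88 * 2821) = 2655 m/s

2655 m/s


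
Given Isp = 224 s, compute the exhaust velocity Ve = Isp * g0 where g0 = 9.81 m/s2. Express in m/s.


Ve = Isp * g0 = 224 * 9.81 = 2197.4 m/s

2197.4 m/s


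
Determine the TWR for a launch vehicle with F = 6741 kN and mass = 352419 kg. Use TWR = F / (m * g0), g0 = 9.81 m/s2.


TWR = 6741000 / (352419 * 9.81) = 1.95

1.95


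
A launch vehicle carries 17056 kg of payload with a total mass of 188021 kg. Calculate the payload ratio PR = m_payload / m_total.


PR = 17056 / 188021 = 0.0907

0.0907


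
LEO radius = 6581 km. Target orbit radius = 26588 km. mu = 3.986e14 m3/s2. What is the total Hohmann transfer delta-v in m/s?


V1 = sqrt(mu/r1) = 7782.56 m/s
dV1 = V1*(sqrt(2*r2/(r1+r2)) - 1) = 2071.48 m/s
V2 = sqrt(mu/r2) = 3871.91 m/s
dV2 = V2*(1 - sqrt(2*r1/(r1+r2))) = 1432.87 m/s
Total dV = 3504 m/s

3504 m/s


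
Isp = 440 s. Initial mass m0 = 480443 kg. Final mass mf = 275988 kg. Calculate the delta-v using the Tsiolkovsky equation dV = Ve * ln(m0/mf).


Ve = 440 * 9.81 = 4316.4 m/s
dV = 4316.4 * ln(480443/275988) = 2393 m/s

2393 m/s


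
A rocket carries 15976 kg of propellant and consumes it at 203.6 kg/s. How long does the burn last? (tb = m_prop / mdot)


tb = 15976 / 203.6 = 78.5 s

78.5 s


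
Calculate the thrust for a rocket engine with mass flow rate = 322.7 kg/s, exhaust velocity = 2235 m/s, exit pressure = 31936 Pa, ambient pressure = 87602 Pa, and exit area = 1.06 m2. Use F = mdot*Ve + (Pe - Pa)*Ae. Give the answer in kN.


F = 322.7 * 2235 + (31936 - 87602) * 1.06 = 662229.0 N = 662.2 kN

662.2 kN


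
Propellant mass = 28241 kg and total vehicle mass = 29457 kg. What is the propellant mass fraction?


PMF = 28241 / 29457 = 0.959

0.959


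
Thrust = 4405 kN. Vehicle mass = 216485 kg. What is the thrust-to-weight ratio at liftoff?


TWR = 4405000 / (216485 * 9.81) = 2.07

2.07


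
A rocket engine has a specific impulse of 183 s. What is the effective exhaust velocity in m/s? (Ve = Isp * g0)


Ve = Isp * g0 = 183 * 9.81 = 1795.2 m/s

1795.2 m/s


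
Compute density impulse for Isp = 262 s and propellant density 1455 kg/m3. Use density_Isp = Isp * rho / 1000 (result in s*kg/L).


rho*Isp = 262 * 1455 / 1000 = 381 s*kg/L

381 s*kg/L


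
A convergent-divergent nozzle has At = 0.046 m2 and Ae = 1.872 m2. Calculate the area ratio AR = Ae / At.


AR = 1.872 / 0.046 = 40.7

40.7


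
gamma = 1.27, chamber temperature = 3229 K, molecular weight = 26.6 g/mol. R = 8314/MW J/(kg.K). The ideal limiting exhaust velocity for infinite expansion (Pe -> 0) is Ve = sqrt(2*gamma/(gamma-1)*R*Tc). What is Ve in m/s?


R = 8314 / 26.6 = 312.56 J/(kg.K)
Ve = sqrt(2 * 1.27 / (1.27 - 1) * 312.56 * 3229) = 3081 m/s

3081 m/s


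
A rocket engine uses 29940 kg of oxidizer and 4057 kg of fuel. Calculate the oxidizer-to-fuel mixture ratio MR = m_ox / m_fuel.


MR = 29940 / 4057 = 7.38

7.38


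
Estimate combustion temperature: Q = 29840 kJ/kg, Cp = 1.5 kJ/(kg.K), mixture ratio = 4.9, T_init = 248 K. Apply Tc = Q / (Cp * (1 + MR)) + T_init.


Tc = 29840 / (1.5 * (1 + 4.9)) + 248 = 3620 K

3620 K


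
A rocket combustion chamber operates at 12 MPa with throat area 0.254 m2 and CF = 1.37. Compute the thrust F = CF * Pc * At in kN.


F = 1.37 * 12e6 * 0.254 = 4.1758e+06 N = 4175.8 kN

4175.8 kN


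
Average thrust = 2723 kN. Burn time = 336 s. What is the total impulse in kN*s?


It = 2723 * 336 = 914928 kN*s

914928 kN*s


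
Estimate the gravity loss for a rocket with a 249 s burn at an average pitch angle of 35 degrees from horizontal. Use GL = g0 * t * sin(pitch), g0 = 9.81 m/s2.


GL = 9.81 * 249 * sin(35 deg) = 1401 m/s

1401 m/s


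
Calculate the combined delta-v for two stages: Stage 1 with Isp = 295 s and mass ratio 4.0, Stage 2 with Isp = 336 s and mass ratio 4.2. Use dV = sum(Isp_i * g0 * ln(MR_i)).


dV1 = 295 * 9.81 * ln(4.0) = 4011.9 m/s
dV2 = 336 * 9.81 * ln(4.2) = 4730.3 m/s
Total dV = 4011.9 + 4730.3 = 8742.2 m/s ~ 8742 m/s

8742 m/s


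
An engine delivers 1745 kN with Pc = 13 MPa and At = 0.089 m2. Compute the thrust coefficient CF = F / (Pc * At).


CF = 1745000 / (13e6 * 0.089) = 1.51

1.51


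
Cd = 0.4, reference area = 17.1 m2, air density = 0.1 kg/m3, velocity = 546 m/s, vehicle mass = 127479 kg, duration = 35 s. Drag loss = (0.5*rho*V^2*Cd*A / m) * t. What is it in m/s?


D = 0.5 * 0.1 * 546^2 * 0.4 * 17.1 = 101955.67 N
a = 101955.67 / 127479 = 0.7998 m/s2
dV = 0.7998 * 35 = 28.0 m/s

28.0 m/s


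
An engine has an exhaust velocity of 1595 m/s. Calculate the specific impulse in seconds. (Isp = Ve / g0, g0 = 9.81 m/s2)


Isp = Ve / g0 = 1595 / 9.81 = 162.6 s

162.6 s


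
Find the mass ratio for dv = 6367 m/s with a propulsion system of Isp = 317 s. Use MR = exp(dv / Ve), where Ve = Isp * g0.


Ve = 317 * 9.81 = 3109.77 m/s
MR = exp(6367 / 3109.77) = 7.748

7.748


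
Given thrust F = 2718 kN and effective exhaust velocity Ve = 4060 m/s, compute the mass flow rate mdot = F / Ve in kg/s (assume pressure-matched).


mdot = F / Ve = 2718000 / 4060 = 669.5 kg/s

669.5 kg/s


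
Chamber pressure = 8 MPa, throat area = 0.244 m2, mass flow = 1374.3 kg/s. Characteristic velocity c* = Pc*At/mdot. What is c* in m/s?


c* = 8e6 * 0.244 / 1374.3 = 1420 m/s

1420 m/s


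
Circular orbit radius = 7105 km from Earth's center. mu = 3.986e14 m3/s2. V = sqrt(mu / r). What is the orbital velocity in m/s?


V = sqrt(3.986e14 / 7105000) = 7490 m/s

7490 m/s


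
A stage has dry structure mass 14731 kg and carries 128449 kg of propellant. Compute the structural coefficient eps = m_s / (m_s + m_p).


eps = 14731 / (14731 + 128449) = 0.1029

0.1029


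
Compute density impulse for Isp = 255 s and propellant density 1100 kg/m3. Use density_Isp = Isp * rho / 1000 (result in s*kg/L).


rho*Isp = 255 * 1100 / 1000 = 280 s*kg/L

280 s*kg/L


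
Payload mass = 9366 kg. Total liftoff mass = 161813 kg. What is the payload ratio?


PR = 9366 / 161813 = 0.0579

0.0579


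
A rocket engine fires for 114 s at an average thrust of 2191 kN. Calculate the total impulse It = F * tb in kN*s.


It = 2191 * 114 = 249774 kN*s

249774 kN*s


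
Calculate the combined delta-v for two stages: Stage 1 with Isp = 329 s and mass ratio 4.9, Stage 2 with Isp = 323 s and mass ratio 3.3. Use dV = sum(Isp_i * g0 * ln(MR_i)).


dV1 = 329 * 9.81 * ln(4.9) = 5129.2 m/s
dV2 = 323 * 9.81 * ln(3.3) = 3783.1 m/s
Total dV = 5129.2 + 3783.1 = 8912.3 m/s ~ 8912 m/s

8912 m/s


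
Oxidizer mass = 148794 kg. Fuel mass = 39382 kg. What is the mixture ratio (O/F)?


MR = 148794 / 39382 = 3.78

3.78


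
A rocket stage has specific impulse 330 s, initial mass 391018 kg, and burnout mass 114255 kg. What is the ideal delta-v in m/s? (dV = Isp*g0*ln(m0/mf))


Ve = 330 * 9.81 = 3237.3 m/s
dV = 3237.3 * ln(391018/114255) = 3983 m/s

3983 m/s


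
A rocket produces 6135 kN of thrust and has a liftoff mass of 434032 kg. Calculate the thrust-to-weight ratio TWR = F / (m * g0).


TWR = 6135000 / (434032 * 9.81) = 1.44

1.44


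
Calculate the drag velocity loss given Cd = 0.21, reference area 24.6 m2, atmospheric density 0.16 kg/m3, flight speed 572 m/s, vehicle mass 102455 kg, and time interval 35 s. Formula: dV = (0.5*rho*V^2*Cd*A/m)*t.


D = 0.5 * 0.16 * 572^2 * 0.21 * 24.6 = 135218.6 N
a = 135218.6 / 102455 = 1.3198 m/s2
dV = 1.3198 * 35 = 46.2 m/s

46.2 m/s


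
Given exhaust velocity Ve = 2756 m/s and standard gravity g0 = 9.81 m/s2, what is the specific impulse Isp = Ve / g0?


Isp = Ve / g0 = 2756 / 9.81 = 280.9 s

280.9 s


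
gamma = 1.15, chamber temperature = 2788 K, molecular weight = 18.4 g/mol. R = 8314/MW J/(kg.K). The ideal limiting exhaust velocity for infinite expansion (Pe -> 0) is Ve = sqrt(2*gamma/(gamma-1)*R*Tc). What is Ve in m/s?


R = 8314 / 18.4 = 451.85 J/(kg.K)
Ve = sqrt(2 * 1.15 / (1.15 - 1) * 451.85 * 2788) = 4395 m/s

4395 m/s


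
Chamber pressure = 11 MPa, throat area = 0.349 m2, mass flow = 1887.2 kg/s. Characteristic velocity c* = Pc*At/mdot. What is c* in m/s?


c* = 11e6 * 0.349 / 1887.2 = 2034 m/s

2034 m/s


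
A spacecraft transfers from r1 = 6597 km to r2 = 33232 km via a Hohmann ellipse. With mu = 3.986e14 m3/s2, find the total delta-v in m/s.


V1 = sqrt(mu/r1) = 7773.12 m/s
dV1 = V1*(sqrt(2*r2/(r1+r2)) - 1) = 2268.16 m/s
V2 = sqrt(mu/r2) = 3463.3 m/s
dV2 = V2*(1 - sqrt(2*r1/(r1+r2))) = 1469.97 m/s
Total dV = 3738 m/s

3738 m/s


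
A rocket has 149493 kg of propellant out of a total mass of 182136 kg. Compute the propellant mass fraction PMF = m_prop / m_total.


PMF = 149493 / 182136 = 0.821

0.821


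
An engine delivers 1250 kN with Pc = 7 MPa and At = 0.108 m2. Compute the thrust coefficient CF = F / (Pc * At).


CF = 1250000 / (7e6 * 0.108) = 1.65

1.65


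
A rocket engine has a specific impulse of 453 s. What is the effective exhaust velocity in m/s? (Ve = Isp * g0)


Ve = Isp * g0 = 453 * 9.81 = 4443.9 m/s

4443.9 m/s


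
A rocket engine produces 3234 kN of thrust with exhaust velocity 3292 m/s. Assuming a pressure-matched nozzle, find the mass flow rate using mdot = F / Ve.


mdot = F / Ve = 3234000 / 3292 = 982.4 kg/s

982.4 kg/s


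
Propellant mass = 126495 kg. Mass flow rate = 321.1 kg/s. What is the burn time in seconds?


tb = 126495 / 321.1 = 393.9 s

393.9 s


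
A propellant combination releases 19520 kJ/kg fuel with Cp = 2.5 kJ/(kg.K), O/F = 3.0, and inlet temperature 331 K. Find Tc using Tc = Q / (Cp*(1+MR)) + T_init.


Tc = 19520 / (2.5 * (1 + 3.0)) + 331 = 2283 K

2283 K


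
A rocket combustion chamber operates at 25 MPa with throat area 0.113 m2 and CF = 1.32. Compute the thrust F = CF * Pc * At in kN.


F = 1.32 * 25e6 * 0.113 = 3.7290e+06 N = 3729.0 kN

3729.0 kN


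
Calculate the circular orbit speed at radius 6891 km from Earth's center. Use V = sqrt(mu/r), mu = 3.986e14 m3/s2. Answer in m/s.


V = sqrt(3.986e14 / 6891000) = 7605 m/s

7605 m/s


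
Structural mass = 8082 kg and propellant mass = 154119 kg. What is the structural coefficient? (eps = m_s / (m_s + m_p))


eps = 8082 / (8082 + 154119) = 0.0498

0.0498


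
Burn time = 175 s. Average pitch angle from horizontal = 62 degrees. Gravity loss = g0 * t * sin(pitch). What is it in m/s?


GL = 9.81 * 175 * sin(62 deg) = 1516 m/s

1516 m/s


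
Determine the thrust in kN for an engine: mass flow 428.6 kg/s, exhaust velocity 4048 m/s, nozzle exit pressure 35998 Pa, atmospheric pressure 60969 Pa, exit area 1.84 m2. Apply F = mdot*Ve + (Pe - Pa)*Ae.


F = 428.6 * 4048 + (35998 - 60969) * 1.84 = 1.6890e+06 N = 1689.0 kN

1689.0 kN


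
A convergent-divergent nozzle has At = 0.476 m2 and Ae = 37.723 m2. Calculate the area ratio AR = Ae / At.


AR = 37.723 / 0.476 = 79.2

79.2


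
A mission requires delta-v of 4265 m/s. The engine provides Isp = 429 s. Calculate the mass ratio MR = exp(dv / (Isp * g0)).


Ve = 429 * 9.81 = 4208.49 m/s
MR = exp(4265 / 4208.49) = 2.755

2.755


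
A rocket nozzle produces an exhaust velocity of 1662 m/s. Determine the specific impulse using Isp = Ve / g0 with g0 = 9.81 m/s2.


Isp = Ve / g0 = 1662 / 9.81 = 169.4 s

169.4 s


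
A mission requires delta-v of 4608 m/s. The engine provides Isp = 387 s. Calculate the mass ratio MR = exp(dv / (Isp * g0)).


Ve = 387 * 9.81 = 3796.47 m/s
MR = exp(4608 / 3796.47) = 3.366

3.366


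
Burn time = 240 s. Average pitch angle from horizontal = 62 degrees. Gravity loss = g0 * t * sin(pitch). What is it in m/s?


GL = 9.81 * 240 * sin(62 deg) = 2079 m/s

2079 m/s


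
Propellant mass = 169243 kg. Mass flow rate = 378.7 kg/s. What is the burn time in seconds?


tb = 169243 / 378.7 = 446.9 s

446.9 s


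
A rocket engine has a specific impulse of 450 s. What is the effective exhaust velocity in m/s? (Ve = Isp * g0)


Ve = Isp * g0 = 450 * 9.81 = 4414.5 m/s

4414.5 m/s


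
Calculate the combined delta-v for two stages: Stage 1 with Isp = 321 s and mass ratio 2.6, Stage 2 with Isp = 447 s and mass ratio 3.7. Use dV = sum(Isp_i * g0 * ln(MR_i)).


dV1 = 321 * 9.81 * ln(2.6) = 3008.9 m/s
dV2 = 447 * 9.81 * ln(3.7) = 5737.1 m/s
Total dV = 3008.9 + 5737.1 = 8746.0 m/s ~ 8746 m/s

8746 m/s


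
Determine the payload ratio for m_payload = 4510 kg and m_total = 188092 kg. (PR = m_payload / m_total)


PR = 4510 / 188092 = 0.024

0.024


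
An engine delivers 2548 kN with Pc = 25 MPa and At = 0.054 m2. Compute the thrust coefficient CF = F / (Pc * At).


CF = 2548000 / (25e6 * 0.054) = 1.89

1.89


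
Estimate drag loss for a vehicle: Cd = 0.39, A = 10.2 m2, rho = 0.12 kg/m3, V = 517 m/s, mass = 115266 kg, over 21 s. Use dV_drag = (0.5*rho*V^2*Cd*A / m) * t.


D = 0.5 * 0.12 * 517^2 * 0.39 * 10.2 = 63796.54 N
a = 63796.54 / 115266 = 0.5535 m/s2
dV = 0.5535 * 21 = 11.6 m/s

11.6 m/s


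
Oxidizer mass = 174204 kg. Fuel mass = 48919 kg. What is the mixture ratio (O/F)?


MR = 174204 / 48919 = 3.56

3.56


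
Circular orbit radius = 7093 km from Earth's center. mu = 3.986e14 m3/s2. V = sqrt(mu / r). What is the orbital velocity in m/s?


V = sqrt(3.986e14 / 7093000) = 7496 m/s

7496 m/s


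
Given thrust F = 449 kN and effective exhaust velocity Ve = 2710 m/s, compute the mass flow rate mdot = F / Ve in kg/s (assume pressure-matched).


mdot = F / Ve = 449000 / 2710 = 165.7 kg/s

165.7 kg/s


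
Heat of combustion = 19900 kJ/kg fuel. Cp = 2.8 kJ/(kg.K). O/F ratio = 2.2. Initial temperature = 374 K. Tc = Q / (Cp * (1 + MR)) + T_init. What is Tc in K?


Tc = 19900 / (2.8 * (1 + 2.2)) + 374 = 2595 K

2595 K


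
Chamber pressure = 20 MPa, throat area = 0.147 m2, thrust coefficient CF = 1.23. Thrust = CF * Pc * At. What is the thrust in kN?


F = 1.23 * 20e6 * 0.147 = 3.6162e+06 N = 3616.2 kN

3616.2 kN


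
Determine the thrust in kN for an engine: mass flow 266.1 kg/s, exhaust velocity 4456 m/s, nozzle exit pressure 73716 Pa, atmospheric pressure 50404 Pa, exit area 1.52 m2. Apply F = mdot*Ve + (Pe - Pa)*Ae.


F = 266.1 * 4456 + (73716 - 50404) * 1.52 = 1.2212e+06 N = 1221.2 kN

1221.2 kN


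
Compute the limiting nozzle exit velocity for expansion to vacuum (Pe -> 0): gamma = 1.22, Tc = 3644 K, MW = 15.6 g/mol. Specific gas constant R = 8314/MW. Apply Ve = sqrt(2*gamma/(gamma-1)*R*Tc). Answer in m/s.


R = 8314 / 15.6 = 532.95 J/(kg.K)
Ve = sqrt(2 * 1.22 / (1.22 - 1) * 532.95 * 3644) = 4641 m/s

4641 m/s


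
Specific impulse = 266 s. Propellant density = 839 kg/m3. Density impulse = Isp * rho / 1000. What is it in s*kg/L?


rho*Isp = 266 * 839 / 1000 = 223 s*kg/L

223 s*kg/L


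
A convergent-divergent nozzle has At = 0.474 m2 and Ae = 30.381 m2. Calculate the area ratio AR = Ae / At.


AR = 30.381 / 0.474 = 64.1

64.1


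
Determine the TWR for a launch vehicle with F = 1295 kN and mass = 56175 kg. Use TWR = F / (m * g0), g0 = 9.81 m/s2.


TWR = 1295000 / (56175 * 9.81) = 2.35

2.35


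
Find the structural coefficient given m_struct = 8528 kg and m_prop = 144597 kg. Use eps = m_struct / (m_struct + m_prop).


eps = 8528 / (8528 + 144597) = 0.0557

0.0557


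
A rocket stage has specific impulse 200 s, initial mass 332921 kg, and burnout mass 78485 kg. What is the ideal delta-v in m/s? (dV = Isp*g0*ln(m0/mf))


Ve = 200 * 9.81 = 1962.0 m/s
dV = 1962.0 * ln(332921/78485) = 2835 m/s

2835 m/s


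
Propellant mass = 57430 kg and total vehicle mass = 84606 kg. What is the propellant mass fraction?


PMF = 57430 / 84606 = 0.679

0.679


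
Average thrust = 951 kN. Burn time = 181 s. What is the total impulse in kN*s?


It = 951 * 181 = 172131 kN*s

172131 kN*s


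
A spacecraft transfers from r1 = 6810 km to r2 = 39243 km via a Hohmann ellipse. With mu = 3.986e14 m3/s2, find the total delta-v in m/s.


V1 = sqrt(mu/r1) = 7650.59 m/s
dV1 = V1*(sqrt(2*r2/(r1+r2)) - 1) = 2337.03 m/s
V2 = sqrt(mu/r2) = 3187.04 m/s
dV2 = V2*(1 - sqrt(2*r1/(r1+r2))) = 1453.85 m/s
Total dV = 3791 m/s

3791 m/s


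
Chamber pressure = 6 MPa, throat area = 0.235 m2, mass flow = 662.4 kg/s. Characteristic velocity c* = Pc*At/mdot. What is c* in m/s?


c* = 6e6 * 0.235 / 662.4 = 2129 m/s

2129 m/s


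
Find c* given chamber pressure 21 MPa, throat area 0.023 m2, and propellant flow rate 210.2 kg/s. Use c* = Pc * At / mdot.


c* = 21e6 * 0.023 / 210.2 = 2298 m/s

2298 m/s


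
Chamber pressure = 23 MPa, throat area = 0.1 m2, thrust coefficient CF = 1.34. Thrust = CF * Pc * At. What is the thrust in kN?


F = 1.34 * 23e6 * 0.1 = 3.0820e+06 N = 3082.0 kN

3082.0 kN


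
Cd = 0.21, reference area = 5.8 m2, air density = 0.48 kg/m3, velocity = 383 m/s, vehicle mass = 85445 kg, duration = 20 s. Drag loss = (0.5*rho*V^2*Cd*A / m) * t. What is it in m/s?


D = 0.5 * 0.48 * 383^2 * 0.21 * 5.8 = 42880.13 N
a = 42880.13 / 85445 = 0.5018 m/s2
dV = 0.5018 * 20 = 10.0 m/s

10.0 m/s


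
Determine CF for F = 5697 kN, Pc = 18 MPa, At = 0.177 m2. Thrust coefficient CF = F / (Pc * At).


CF = 5697000 / (18e6 * 0.177) = 1.79

1.79


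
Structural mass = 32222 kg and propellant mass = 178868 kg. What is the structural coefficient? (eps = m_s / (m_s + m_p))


eps = 32222 / (32222 + 178868) = 0.1526

0.1526


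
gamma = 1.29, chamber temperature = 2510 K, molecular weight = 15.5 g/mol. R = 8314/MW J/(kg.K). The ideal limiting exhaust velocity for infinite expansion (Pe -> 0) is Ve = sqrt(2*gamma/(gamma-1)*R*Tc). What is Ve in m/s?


R = 8314 / 15.5 = 536.39 J/(kg.K)
Ve = sqrt(2 * 1.29 / (1.29 - 1) * 536.39 * 2510) = 3461 m/s

3461 m/s


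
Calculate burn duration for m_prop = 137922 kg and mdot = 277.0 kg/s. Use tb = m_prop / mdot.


tb = 137922 / 277.0 = 497.9 s

497.9 s


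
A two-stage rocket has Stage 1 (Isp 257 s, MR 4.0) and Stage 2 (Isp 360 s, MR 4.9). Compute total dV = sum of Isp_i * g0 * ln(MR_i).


dV1 = 257 * 9.81 * ln(4.0) = 3495.1 m/s
dV2 = 360 * 9.81 * ln(4.9) = 5612.5 m/s
Total dV = 3495.1 + 5612.5 = 9107.6 m/s ~ 9108 m/s

9108 m/s


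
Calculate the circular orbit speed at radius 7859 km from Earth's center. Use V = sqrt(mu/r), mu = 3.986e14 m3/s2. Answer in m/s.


V = sqrt(3.986e14 / 7859000) = 7122 m/s

7122 m/s


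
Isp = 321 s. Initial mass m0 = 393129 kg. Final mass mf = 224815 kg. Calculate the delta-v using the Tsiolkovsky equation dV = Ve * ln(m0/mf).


Ve = 321 * 9.81 = 3149.01 m/s
dV = 3149.01 * ln(393129/224815) = 1760 m/s

1760 m/s


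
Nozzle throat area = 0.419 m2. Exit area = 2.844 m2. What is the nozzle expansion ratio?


AR = 2.844 / 0.419 = 6.8

6.8


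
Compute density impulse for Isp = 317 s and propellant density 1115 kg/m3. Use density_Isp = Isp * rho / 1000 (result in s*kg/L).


rho*Isp = 317 * 1115 / 1000 = 353 s*kg/L

353 s*kg/L


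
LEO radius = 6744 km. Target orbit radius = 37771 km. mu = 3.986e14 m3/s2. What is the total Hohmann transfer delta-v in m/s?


V1 = sqrt(mu/r1) = 7687.94 m/s
dV1 = V1*(sqrt(2*r2/(r1+r2)) - 1) = 2327.06 m/s
V2 = sqrt(mu/r2) = 3248.55 m/s
dV2 = V2*(1 - sqrt(2*r1/(r1+r2))) = 1460.37 m/s
Total dV = 3787 m/s

3787 m/s


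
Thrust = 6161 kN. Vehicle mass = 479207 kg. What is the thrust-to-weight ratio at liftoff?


TWR = 6161000 / (479207 * 9.81) = 1.31

1.31


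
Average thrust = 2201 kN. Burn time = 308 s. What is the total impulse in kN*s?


It = 2201 * 308 = 677908 kN*s

677908 kN*s


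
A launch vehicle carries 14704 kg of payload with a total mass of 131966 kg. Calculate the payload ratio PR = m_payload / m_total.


PR = 14704 / 131966 = 0.1114

0.1114


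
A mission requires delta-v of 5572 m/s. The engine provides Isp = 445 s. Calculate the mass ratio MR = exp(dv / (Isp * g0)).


Ve = 445 * 9.81 = 4365.45 m/s
MR = exp(5572 / 4365.45) = 3.584

3.584


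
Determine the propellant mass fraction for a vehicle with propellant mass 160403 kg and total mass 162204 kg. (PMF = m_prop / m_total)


PMF = 160403 / 162204 = 0.989

0.989


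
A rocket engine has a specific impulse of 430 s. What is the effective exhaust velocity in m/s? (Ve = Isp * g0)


Ve = Isp * g0 = 430 * 9.81 = 4218.3 m/s

4218.3 m/s


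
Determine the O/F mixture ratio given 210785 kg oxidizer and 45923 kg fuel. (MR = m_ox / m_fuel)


MR = 210785 / 45923 = 4.59

4.59


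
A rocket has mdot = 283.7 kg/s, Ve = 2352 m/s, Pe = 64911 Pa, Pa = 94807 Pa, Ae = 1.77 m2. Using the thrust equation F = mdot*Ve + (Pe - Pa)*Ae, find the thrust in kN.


F = 283.7 * 2352 + (64911 - 94807) * 1.77 = 614346.0 N = 614.3 kN

614.3 kN


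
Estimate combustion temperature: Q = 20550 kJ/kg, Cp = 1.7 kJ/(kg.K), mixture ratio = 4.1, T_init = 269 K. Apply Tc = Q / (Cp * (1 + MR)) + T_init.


Tc = 20550 / (1.7 * (1 + 4.1)) + 269 = 2639 K

2639 K


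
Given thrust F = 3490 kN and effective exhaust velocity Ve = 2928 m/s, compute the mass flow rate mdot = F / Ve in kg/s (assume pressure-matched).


mdot = F / Ve = 3490000 / 2928 = 1191.9 kg/s

1191.9 kg/s


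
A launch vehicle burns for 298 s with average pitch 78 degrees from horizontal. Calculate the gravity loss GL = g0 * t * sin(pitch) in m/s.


GL = 9.81 * 298 * sin(78 deg) = 2859 m/s

2859 m/s


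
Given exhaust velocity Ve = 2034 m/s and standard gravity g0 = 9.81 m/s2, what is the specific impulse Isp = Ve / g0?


Isp = Ve / g0 = 2034 / 9.81 = 207.3 s

207.3 s


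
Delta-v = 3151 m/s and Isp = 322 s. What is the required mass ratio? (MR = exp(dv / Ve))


Ve = 322 * 9.81 = 3158.82 m/s
MR = exp(3151 / 3158.82) = 2.712

2.712


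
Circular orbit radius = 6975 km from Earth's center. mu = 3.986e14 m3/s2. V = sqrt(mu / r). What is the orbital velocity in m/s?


V = sqrt(3.986e14 / 6975000) = 7560 m/s

7560 m/s


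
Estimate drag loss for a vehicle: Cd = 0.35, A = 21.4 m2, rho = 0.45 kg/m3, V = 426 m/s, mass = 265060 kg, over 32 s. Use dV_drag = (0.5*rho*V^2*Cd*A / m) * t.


D = 0.5 * 0.45 * 426^2 * 0.35 * 21.4 = 305832.43 N
a = 305832.43 / 265060 = 1.1538 m/s2
dV = 1.1538 * 32 = 36.9 m/s

36.9 m/s


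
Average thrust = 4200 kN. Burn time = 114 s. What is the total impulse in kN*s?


It = 4200 * 114 = 478800 kN*s

478800 kN*s


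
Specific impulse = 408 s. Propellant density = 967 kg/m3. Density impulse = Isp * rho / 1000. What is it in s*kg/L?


rho*Isp = 408 * 967 / 1000 = 395 s*kg/L

395 s*kg/L


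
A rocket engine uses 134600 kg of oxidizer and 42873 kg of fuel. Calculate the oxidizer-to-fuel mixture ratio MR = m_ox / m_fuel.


MR = 134600 / 42873 = 3.14

3.14


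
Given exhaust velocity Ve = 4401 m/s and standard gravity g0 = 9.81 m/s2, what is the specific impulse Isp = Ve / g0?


Isp = Ve / g0 = 4401 / 9.81 = 448.6 s

448.6 s


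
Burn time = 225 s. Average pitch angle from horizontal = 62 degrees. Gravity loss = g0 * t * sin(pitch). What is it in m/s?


GL = 9.81 * 225 * sin(62 deg) = 1949 m/s

1949 m/s


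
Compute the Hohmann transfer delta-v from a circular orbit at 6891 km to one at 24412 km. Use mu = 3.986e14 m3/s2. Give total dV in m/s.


V1 = sqrt(mu/r1) = 7605.5 m/s
dV1 = V1*(sqrt(2*r2/(r1+r2)) - 1) = 1892.92 m/s
V2 = sqrt(mu/r2) = 4040.8 m/s
dV2 = V2*(1 - sqrt(2*r1/(r1+r2))) = 1359.59 m/s
Total dV = 3253 m/s

3253 m/s


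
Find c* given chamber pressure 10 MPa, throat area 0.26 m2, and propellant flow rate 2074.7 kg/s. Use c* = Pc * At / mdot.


c* = 10e6 * 0.26 / 2074.7 = 1253 m/s

1253 m/s


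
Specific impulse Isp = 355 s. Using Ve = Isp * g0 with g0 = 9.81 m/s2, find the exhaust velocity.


Ve = Isp * g0 = 355 * 9.81 = 3482.6 m/s

3482.6 m/s


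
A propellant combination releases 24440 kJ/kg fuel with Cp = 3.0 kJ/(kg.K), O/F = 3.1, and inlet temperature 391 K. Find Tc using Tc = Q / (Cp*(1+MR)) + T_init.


Tc = 24440 / (3.0 * (1 + 3.1)) + 391 = 2378 K

2378 K


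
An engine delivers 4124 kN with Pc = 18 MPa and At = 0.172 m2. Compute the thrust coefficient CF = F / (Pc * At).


CF = 4124000 / (18e6 * 0.172) = 1.33

1.33


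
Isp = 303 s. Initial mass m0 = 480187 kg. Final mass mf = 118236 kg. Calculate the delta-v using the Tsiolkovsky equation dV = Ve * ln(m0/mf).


Ve = 303 * 9.81 = 2972.43 m/s
dV = 2972.43 * ln(480187/118236) = 4166 m/s

4166 m/s


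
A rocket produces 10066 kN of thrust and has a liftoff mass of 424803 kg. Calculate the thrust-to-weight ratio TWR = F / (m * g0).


TWR = 10066000 / (424803 * 9.81) = 2.42

2.42


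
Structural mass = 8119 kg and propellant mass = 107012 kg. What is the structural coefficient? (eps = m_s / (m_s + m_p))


eps = 8119 / (8119 + 107012) = 0.0705

0.0705


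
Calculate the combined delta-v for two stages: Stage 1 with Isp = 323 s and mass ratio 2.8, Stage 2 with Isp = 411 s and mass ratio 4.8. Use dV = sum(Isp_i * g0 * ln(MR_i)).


dV1 = 323 * 9.81 * ln(2.8) = 3262.5 m/s
dV2 = 411 * 9.81 * ln(4.8) = 6324.5 m/s
Total dV = 3262.5 + 6324.5 = 9587.0 m/s ~ 9587 m/s

9587 m/s


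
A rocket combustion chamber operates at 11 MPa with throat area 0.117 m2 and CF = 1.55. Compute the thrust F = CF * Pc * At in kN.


F = 1.55 * 11e6 * 0.117 = 1.9948e+06 N = 1994.8 kN

1994.8 kN


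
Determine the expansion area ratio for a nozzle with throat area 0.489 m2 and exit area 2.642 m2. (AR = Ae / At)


AR = 2.642 / 0.489 = 5.4

5.4


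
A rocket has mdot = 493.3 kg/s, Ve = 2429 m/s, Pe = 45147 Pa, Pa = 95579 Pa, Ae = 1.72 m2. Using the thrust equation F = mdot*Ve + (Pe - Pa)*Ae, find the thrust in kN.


F = 493.3 * 2429 + (45147 - 95579) * 1.72 = 1.1115e+06 N = 1111.5 kN

1111.5 kN


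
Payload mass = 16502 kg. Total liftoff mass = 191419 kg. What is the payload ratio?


PR = 16502 / 191419 = 0.0862

0.0862


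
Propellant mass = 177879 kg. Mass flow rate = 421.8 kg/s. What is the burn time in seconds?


tb = 177879 / 421.8 = 421.7 s

421.7 s


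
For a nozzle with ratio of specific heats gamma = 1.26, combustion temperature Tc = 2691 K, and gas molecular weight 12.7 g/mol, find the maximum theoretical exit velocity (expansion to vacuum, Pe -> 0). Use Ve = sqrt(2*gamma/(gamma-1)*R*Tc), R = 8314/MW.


R = 8314 / 12.7 = 654.65 J/(kg.K)
Ve = sqrt(2 * 1.26 / (1.26 - 1) * 654.65 * 2691) = 4132 m/s

4132 m/s


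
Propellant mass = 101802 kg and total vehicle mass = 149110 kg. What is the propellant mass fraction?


PMF = 101802 / 149110 = 0.683

0.683


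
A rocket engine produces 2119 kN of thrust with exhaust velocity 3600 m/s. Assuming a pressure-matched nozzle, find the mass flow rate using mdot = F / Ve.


mdot = F / Ve = 2119000 / 3600 = 588.6 kg/s

588.6 kg/s


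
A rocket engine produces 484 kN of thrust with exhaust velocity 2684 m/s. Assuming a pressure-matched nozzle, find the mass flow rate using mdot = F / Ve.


mdot = F / Ve = 484000 / 2684 = 180.3 kg/s

180.3 kg/s


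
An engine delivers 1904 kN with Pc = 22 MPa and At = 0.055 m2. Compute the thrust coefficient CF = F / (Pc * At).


CF = 1904000 / (22e6 * 0.055) = 1.57

1.57


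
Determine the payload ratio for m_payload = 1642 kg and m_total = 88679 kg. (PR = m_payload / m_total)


PR = 1642 / 88679 = 0.0185

0.0185


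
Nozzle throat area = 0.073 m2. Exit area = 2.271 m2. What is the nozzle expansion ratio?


AR = 2.271 / 0.073 = 31.1

31.1


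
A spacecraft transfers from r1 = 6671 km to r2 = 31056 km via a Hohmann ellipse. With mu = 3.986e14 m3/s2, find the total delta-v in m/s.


V1 = sqrt(mu/r1) = 7729.89 m/s
dV1 = V1*(sqrt(2*r2/(r1+r2)) - 1) = 2188.36 m/s
V2 = sqrt(mu/r2) = 3582.58 m/s
dV2 = V2*(1 - sqrt(2*r1/(r1+r2))) = 1452.09 m/s
Total dV = 3640 m/s

3640 m/s


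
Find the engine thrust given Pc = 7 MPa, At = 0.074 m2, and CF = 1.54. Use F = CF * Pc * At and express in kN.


F = 1.54 * 7e6 * 0.074 = 797720.0 N = 797.7 kN

797.7 kN


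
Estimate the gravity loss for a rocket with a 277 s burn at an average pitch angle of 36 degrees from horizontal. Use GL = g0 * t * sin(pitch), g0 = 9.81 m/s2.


GL = 9.81 * 277 * sin(36 deg) = 1597 m/s

1597 m/s


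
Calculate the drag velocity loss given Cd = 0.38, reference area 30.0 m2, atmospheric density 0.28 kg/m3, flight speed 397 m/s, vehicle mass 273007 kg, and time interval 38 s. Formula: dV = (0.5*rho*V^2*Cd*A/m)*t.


D = 0.5 * 0.28 * 397^2 * 0.38 * 30.0 = 251543.96 N
a = 251543.96 / 273007 = 0.9214 m/s2
dV = 0.9214 * 38 = 35.0 m/s

35.0 m/s


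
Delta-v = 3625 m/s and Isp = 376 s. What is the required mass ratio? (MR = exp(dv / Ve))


Ve = 376 * 9.81 = 3688.56 m/s
MR = exp(3625 / 3688.56) = 2.672

2.672


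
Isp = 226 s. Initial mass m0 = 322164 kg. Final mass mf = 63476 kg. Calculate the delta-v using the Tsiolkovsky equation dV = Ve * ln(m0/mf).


Ve = 226 * 9.81 = 2217.06 m/s
dV = 2217.06 * ln(322164/63476) = 3601 m/s

3601 m/s


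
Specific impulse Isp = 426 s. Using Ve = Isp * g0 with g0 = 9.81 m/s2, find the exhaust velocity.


Ve = Isp * g0 = 426 * 9.81 = 4179.1 m/s

4179.1 m/s
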